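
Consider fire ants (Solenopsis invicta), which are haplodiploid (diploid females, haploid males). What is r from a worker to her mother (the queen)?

0.5

One meiotic link between diploid queen and diploid daughter: r = 1/2.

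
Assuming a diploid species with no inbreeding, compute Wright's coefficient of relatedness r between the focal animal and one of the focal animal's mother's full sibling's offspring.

0.125

Each parent–offspring link contributes a factor of 1/2, and independent paths through distinct common ancestors add.
First cousins share one grandparent pair — two paths of length 4: r = 2·(1/2)^4 = 1/8.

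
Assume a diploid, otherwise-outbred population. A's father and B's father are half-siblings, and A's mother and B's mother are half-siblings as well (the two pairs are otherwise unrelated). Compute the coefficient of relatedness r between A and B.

0.125

With two independent routes of shared ancestry, r is the sum of the two contributions.
A and B are related in two ways: half first cousins through their fathers (r = 1/16) and half first cousins through their mothers (r = 1/16).
r = 1/16 + 1/16 = 1/8 = 0.125.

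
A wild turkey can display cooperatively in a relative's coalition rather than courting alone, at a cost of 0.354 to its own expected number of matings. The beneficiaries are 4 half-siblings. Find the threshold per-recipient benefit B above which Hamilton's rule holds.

0.354

r to a half-sibling = 0.25 (half-sibs share one parent — one path of length 2: r = (1/2)^2 = 1/4).
Hamilton's rule with n recipients of equal r: n·r·B > C, so B > C/(n·r) = 0.354/(4·0.25) = 0.354.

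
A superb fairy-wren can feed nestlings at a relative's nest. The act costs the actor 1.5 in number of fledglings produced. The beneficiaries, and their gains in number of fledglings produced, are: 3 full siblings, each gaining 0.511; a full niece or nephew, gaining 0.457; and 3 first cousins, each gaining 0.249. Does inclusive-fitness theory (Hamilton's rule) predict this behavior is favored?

No

Hamilton's rule: the trait is favored when the sum of r·B over every recipient exceeds the actor's cost C.
r to a full sibling = 1/2 (full sibs share both parents — two paths of length 2: r = 2·(1/2)^2 = 1/2).
r to a full niece or nephew = 1/4 (full aunt/uncle↔niece/nephew: two paths of length 3 through the shared grandparent pair: r = 2·(1/2)^3 = 1/4).
r to a first cousin = 1/8 (first cousins share one grandparent pair — two paths of length 4: r = 2·(1/2)^4 = 1/8).
Summing one r·B term per recipient: 3·0.5·0.511 + 1·0.25·0.457 + 3·0.125·0.249 = 0.974125.
0.974125 < 1.5: the indirect benefit is less than the cost.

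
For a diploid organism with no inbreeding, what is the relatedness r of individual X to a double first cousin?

0.25

Each parent–offspring link contributes a factor of 1/2, and independent paths through distinct common ancestors add.
Double first cousins share both grandparent pairs — four paths of length 4: r = 4·(1/2)^4 = 1/4.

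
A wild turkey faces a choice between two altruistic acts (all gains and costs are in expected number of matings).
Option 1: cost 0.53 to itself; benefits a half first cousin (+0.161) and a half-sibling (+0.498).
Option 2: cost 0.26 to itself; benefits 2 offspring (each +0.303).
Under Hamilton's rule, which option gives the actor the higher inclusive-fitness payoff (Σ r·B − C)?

Option 2

Option 1: r to a half first cousin = 0.0625.
Option 1: r to a half-sibling = 0.25.
Option 1: Σ r·B − C = (1·0.0625·0.161 + 1·0.25·0.498) − 0.53 = -0.3954375.
Option 2: r to an offspring = 0.5.
Option 2: Σ r·B − C = (2·0.5·0.303) − 0.26 = 0.043.
Option 2 has the higher net inclusive-fitness payoff.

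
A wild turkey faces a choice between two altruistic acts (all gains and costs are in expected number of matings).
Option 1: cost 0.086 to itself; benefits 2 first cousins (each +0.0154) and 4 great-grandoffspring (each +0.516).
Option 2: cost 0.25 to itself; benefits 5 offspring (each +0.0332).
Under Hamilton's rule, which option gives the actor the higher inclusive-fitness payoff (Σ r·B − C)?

Option 1

Option 1: r to a first cousin = 0.125.
Option 1: r to a great-grandoffspring = 0.125.
Option 1: Σ r·B − C = (2·0.125·0.0154 + 4·0.125·0.516) − 0.086 = 0.17585.
Option 2: r to an offspring = 0.5.
Option 2: Σ r·B − C = (5·0.5·0.0332) − 0.25 = -0.167.
Option 1 has the higher net inclusive-fitness payoff.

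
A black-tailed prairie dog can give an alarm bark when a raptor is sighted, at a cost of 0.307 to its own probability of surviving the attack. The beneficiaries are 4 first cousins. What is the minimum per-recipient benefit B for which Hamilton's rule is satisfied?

r to a first cousin = 1/8 (first cousins share one grandparent pair — two paths of length 4: r = 2·(1/2)^4 = 1/8).
Hamilton's rule with n recipients of equal r: n·r·B > C, so B > C/(n·r) = 0.307/(4·0.125) = 0.614.

0.614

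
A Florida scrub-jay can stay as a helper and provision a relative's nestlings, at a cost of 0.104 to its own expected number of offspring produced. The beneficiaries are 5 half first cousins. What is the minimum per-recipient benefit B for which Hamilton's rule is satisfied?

0.3328

r to a half first cousin = 0.0625 (half first cousins share one grandparent — one path of length 4: r = (1/2)^4 = 1/16).
Hamilton's rule with n recipients of equal r: n·r·B > C, so B > C/(n·r) = 0.104/(5·0.0625) = 0.3328.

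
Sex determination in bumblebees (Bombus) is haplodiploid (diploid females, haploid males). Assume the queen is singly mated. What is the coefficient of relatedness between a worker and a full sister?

0.75

Haplodiploid full sisters inherit their father's entire haploid genome identically (contributing 1/2) and on average half of their mother's contribution (1/2 · 1/2 = 1/4); r = 1/2 + 1/4 = 3/4.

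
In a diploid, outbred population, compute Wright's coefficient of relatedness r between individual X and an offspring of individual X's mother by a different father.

0.25

Each parent–offspring link contributes a factor of 1/2, and independent paths through distinct common ancestors add.
Half-sibs share one parent — one path of length 2: r = (1/2)^2 = 1/4.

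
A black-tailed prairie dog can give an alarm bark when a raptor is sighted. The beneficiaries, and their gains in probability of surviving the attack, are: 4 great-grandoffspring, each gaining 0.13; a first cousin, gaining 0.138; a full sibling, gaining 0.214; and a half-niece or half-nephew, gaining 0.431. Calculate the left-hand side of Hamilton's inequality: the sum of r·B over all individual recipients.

0.243125

r to a great-grandoffspring = 1/8 (three parent–offspring links: r = (1/2)^3 = 1/8).
r to a first cousin = 0.125 (first cousins share one grandparent pair — two paths of length 4: r = 2·(1/2)^4 = 1/8).
r to a full sibling = 0.5 (full sibs share both parents — two paths of length 2: r = 2·(1/2)^2 = 1/2).
r to a half-niece or half-nephew = 0.125 (half-aunt/uncle↔niece/nephew: one path of length 3: r = (1/2)^3 = 1/8).
Summing one r·B term per recipient: 4·0.125·0.13 + 1·0.125·0.138 + 1·0.5·0.214 + 1·0.125·0.431 = 0.243125.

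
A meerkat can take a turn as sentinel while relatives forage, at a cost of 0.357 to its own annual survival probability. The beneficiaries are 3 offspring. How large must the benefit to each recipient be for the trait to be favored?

r to an offspring = 1/2 (one parent–offspring link: r = (1/2)^1 = 1/2).
Hamilton's rule with n recipients of equal r: n·r·B > C, so B > C/(n·r) = 0.357/(3·0.5) = 0.238.

0.238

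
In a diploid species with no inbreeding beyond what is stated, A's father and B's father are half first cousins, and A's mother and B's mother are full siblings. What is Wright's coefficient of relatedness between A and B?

Relatedness sums over independent paths through distinct common ancestors.
A and B are related in two ways: half second cousins through their fathers (r = 1/64) and first cousins through their mothers (r = 1/8).
r = 1/64 + 1/8 = 9/64 = 0.140625.

0.140625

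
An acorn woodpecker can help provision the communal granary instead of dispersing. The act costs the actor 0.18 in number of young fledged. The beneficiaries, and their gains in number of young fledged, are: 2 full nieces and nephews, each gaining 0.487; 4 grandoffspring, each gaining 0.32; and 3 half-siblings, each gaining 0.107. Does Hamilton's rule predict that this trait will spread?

Yes

Hamilton's rule: the trait is favored when the sum of r·B over every recipient exceeds the actor's cost C.
r to a full niece or nephew = 1/4 (full aunt/uncle↔niece/nephew: two paths of length 3 through the shared grandparent pair: r = 2·(1/2)^3 = 1/4).
r to a grandoffspring = 1/4 (two parent–offspring links: r = (1/2)^2 = 1/4).
r to a half-sibling = 0.25 (half-sibs share one parent — one path of length 2: r = (1/2)^2 = 1/4).
Summing one r·B term per recipient: 2·0.25·0.487 + 4·0.25·0.32 + 3·0.25·0.107 = 0.64375.
0.64375 > 0.18: the indirect benefit exceeds the cost.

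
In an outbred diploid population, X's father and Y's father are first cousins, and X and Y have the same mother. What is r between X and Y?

Independent pedigree routes through distinct common ancestors add.
X and Y are related in two ways: second cousins through their fathers (r = 1/32) and half-sibs through their shared mother (r = 1/4).
r = 1/32 + 1/4 = 9/32 = 0.28125.

0.28125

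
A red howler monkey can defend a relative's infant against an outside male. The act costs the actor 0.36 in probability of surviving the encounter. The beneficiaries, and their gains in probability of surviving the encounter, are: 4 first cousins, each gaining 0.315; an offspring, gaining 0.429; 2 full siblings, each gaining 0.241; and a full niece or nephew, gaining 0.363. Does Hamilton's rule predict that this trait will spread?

Hamilton's rule: the trait is favored when the sum of r·B over every recipient exceeds the actor's cost C.
r to a first cousin = 0.125 (first cousins share one grandparent pair — two paths of length 4: r = 2·(1/2)^4 = 1/8).
r to an offspring = 0.5 (one parent–offspring link: r = (1/2)^1 = 1/2).
r to a full sibling = 0.5 (full sibs share both parents — two paths of length 2: r = 2·(1/2)^2 = 1/2).
r to a full niece or nephew = 0.25 (full aunt/uncle↔niece/nephew: two paths of length 3 through the shared grandparent pair: r = 2·(1/2)^3 = 1/4).
Summing one r·B term per recipient: 4·0.125·0.315 + 1·0.5·0.429 + 2·0.5·0.241 + 1·0.25·0.363 = 0.70375.
0.70375 > 0.36: the indirect benefit exceeds the cost.

Yes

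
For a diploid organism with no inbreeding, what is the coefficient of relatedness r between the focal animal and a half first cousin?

Each parent–offspring link contributes a factor of 1/2, and independent paths through distinct common ancestors add.
Half first cousins share one grandparent — one path of length 4: r = (1/2)^4 = 1/16.

0.0625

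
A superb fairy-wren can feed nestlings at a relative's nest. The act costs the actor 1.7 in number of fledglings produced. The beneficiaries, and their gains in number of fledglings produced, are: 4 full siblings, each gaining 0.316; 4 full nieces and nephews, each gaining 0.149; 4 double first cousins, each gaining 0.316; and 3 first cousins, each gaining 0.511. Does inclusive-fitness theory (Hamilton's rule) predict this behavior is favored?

Hamilton's rule: the trait is favored when the sum of r·B over every recipient exceeds the actor's cost C.
r to a full sibling = 1/2 (full sibs share both parents — two paths of length 2: r = 2·(1/2)^2 = 1/2).
r to a full niece or nephew = 0.25 (full aunt/uncle↔niece/nephew: two paths of length 3 through the shared grandparent pair: r = 2·(1/2)^3 = 1/4).
r to a double first cousin = 0.25 (double first cousins share both grandparent pairs — four paths of length 4: r = 4·(1/2)^4 = 1/4).
r to a first cousin = 0.125 (first cousins share one grandparent pair — two paths of length 4: r = 2·(1/2)^4 = 1/8).
Summing one r·B term per recipient: 4·0.5·0.316 + 4·0.25·0.149 + 4·0.25·0.316 + 3·0.125·0.511 = 1.288625.
1.288625 < 1.7: the indirect benefit is less than the cost.

No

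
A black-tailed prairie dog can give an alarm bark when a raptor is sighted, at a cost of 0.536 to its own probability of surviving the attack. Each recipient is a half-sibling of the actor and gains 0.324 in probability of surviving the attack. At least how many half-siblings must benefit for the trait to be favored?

r to a half-sibling = 0.25 (half-sibs share one parent — one path of length 2: r = (1/2)^2 = 1/4).
Hamilton's rule: n·r·B > C  ⇒  n > C/(r·B) = 0.536/(0.25·0.324) = 6.617.
The smallest integer exceeding 6.617 is 7.

7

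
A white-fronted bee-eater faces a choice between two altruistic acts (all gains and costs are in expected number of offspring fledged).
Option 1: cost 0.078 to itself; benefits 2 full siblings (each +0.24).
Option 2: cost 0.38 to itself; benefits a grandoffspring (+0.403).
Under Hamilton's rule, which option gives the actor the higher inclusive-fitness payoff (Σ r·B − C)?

Option 1: r to a full sibling = 0.5.
Option 1: Σ r·B − C = (2·0.5·0.24) − 0.078 = 0.162.
Option 2: r to a grandoffspring = 0.25.
Option 2: Σ r·B − C = (1·0.25·0.403) − 0.38 = -0.27925.
Option 1 has the higher net inclusive-fitness payoff.

Option 1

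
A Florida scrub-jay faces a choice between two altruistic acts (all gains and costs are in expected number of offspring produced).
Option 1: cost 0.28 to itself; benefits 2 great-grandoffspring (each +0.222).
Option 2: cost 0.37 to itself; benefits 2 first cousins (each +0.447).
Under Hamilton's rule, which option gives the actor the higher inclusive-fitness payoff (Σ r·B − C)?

Option 1: r to a great-grandoffspring = 0.125.
Option 1: Σ r·B − C = (2·0.125·0.222) − 0.28 = -0.2245.
Option 2: r to a first cousin = 0.125.
Option 2: Σ r·B − C = (2·0.125·0.447) − 0.37 = -0.25825.
Option 1 has the higher net inclusive-fitness payoff.

Option 1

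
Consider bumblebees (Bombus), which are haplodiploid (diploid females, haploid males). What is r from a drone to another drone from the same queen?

Haploid brothers each carry a random half of the queen's diploid genome, so on average they share half: r = 1/2.

0.5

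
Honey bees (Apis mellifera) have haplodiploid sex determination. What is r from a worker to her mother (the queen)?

0.5

One meiotic link between diploid queen and diploid daughter: r = 1/2.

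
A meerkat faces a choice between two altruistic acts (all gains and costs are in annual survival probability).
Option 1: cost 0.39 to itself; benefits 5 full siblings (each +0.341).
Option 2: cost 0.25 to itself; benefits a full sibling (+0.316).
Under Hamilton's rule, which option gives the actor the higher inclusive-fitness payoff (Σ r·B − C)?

Option 1

Option 1: r to a full sibling = 0.5.
Option 1: Σ r·B − C = (5·0.5·0.341) − 0.39 = 0.4625.
Option 2: r to a full sibling = 0.5.
Option 2: Σ r·B − C = (1·0.5·0.316) − 0.25 = -0.092.
Option 1 has the higher net inclusive-fitness payoff.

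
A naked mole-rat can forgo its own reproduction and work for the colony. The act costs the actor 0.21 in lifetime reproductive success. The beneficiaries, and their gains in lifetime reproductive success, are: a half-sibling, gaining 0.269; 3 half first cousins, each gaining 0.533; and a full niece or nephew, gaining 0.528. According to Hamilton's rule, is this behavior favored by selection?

Yes

Hamilton's rule: the trait is favored when the sum of r·B over every recipient exceeds the actor's cost C.
r to a half-sibling = 1/4 (half-sibs share one parent — one path of length 2: r = (1/2)^2 = 1/4).
r to a half first cousin = 1/16 (half first cousins share one grandparent — one path of length 4: r = (1/2)^4 = 1/16).
r to a full niece or nephew = 0.25 (full aunt/uncle↔niece/nephew: two paths of length 3 through the shared grandparent pair: r = 2·(1/2)^3 = 1/4).
Summing one r·B term per recipient: 1·0.25·0.269 + 3·0.0625·0.533 + 1·0.25·0.528 = 0.2991875.
0.2991875 > 0.21: the indirect benefit exceeds the cost.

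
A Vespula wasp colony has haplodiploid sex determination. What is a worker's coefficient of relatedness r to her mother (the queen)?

One meiotic link between diploid queen and diploid daughter: r = 1/2.

0.5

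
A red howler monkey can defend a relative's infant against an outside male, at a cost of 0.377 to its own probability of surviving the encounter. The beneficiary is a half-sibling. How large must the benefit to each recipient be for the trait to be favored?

r to a half-sibling = 0.25 (half-sibs share one parent — one path of length 2: r = (1/2)^2 = 1/4).
Hamilton's rule with n recipients of equal r: n·r·B > C, so B > C/(n·r) = 0.377/(1·0.25) = 1.508.

1.508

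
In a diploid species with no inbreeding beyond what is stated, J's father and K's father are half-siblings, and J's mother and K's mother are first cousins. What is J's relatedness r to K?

With two independent routes of shared ancestry, r is the sum of the two contributions.
J and K are related in two ways: half first cousins through their fathers (r = 1/16) and second cousins through their mothers (r = 1/32).
r = 1/16 + 1/32 = 0.09375.

0.09375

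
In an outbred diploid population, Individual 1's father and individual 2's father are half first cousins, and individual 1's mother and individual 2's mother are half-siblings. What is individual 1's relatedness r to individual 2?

Wright's path rule: contributions from independent ancestry routes add.
Individual 1 and individual 2 are related in two ways: half second cousins through their fathers (r = 1/64) and half first cousins through their mothers (r = 1/16).
r = 1/64 + 1/16 = 5/64 = 0.078125.

0.078125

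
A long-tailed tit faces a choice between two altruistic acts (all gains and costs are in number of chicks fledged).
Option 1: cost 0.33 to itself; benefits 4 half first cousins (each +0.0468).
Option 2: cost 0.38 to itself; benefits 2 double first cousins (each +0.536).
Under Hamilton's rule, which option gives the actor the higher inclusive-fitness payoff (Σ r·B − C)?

Option 1: r to a half first cousin = 0.0625.
Option 1: Σ r·B − C = (4·0.0625·0.0468) − 0.33 = -0.3183.
Option 2: r to a double first cousin = 0.25.
Option 2: Σ r·B − C = (2·0.25·0.536) − 0.38 = -0.112.
Option 2 has the higher net inclusive-fitness payoff.

Option 2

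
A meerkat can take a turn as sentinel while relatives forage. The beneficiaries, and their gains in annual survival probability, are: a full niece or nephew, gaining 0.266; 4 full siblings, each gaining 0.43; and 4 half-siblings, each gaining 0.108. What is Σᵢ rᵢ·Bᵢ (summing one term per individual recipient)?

r to a full niece or nephew = 1/4 (full aunt/uncle↔niece/nephew: two paths of length 3 through the shared grandparent pair: r = 2·(1/2)^3 = 1/4).
r to a full sibling = 0.5 (full sibs share both parents — two paths of length 2: r = 2·(1/2)^2 = 1/2).
r to a half-sibling = 1/4 (half-sibs share one parent — one path of length 2: r = (1/2)^2 = 1/4).
Summing one r·B term per recipient: 1·0.25·0.266 + 4·0.5·0.43 + 4·0.25·0.108 = 1.0345.

1.0345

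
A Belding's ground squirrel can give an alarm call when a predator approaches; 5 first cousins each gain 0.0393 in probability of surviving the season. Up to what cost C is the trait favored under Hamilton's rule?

r to a first cousin = 1/8 (first cousins share one grandparent pair — two paths of length 4: r = 2·(1/2)^4 = 1/8).
Hamilton's rule: n·r·B > C, so the trait is favored while C < n·r·B = 5·0.125·0.0393 = 0.0245625.

0.0245625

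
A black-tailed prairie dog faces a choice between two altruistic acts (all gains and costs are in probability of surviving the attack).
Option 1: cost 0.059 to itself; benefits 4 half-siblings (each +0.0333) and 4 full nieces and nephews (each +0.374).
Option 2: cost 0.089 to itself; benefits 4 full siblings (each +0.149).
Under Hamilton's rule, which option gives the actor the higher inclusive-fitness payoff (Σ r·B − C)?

Option 1: r to a half-sibling = 0.25.
Option 1: r to a full niece or nephew = 0.25.
Option 1: Σ r·B − C = (4·0.25·0.0333 + 4·0.25·0.374) − 0.059 = 0.3483.
Option 2: r to a full sibling = 0.5.
Option 2: Σ r·B − C = (4·0.5·0.149) − 0.089 = 0.209.
Option 1 has the higher net inclusive-fitness payoff.

Option 1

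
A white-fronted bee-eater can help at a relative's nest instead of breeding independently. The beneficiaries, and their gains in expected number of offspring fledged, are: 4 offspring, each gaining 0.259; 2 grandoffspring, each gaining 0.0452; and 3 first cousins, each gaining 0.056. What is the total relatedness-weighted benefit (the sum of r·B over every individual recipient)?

0.5616

r to an offspring = 1/2 (one parent–offspring link: r = (1/2)^1 = 1/2).
r to a grandoffspring = 1/4 (two parent–offspring links: r = (1/2)^2 = 1/4).
r to a first cousin = 1/8 (first cousins share one grandparent pair — two paths of length 4: r = 2·(1/2)^4 = 1/8).
Summing one r·B term per recipient: 4·0.5·0.259 + 2·0.25·0.0452 + 3·0.125·0.056 = 0.5616.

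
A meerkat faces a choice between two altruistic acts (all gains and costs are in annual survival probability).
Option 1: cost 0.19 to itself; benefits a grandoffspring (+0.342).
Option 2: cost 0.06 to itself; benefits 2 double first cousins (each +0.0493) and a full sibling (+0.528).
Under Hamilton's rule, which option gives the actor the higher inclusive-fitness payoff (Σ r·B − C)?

Option 2

Option 1: r to a grandoffspring = 0.25.
Option 1: Σ r·B − C = (1·0.25·0.342) − 0.19 = -0.1045.
Option 2: r to a double first cousin = 0.25.
Option 2: r to a full sibling = 0.5.
Option 2: Σ r·B − C = (2·0.25·0.0493 + 1·0.5·0.528) − 0.06 = 0.22865.
Option 2 has the higher net inclusive-fitness payoff.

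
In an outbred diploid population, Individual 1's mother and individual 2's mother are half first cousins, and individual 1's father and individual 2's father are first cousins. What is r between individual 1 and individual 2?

0.046875

With two independent routes of shared ancestry, r is the sum of the two contributions.
Individual 1 and individual 2 are related in two ways: half second cousins through their mothers (r = 1/64) and second cousins through their fathers (r = 1/32).
r = 1/64 + 1/32 = 0.046875.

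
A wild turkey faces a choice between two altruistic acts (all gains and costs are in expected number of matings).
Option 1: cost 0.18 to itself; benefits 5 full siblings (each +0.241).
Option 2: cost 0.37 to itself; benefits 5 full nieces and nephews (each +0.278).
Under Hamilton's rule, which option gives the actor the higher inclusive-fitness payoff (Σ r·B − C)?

Option 1: r to a full sibling = 0.5.
Option 1: Σ r·B − C = (5·0.5·0.241) − 0.18 = 0.4225.
Option 2: r to a full niece or nephew = 0.25.
Option 2: Σ r·B − C = (5·0.25·0.278) − 0.37 = -0.0225.
Option 1 has the higher net inclusive-fitness payoff.

Option 1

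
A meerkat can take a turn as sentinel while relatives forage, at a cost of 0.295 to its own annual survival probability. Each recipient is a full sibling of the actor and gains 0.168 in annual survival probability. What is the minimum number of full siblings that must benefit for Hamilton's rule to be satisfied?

r to a full sibling = 0.5 (full sibs share both parents — two paths of length 2: r = 2·(1/2)^2 = 1/2).
Hamilton's rule: n·r·B > C  ⇒  n > C/(r·B) = 0.295/(0.5·0.168) = 3.512.
The smallest integer exceeding 3.512 is 4.

4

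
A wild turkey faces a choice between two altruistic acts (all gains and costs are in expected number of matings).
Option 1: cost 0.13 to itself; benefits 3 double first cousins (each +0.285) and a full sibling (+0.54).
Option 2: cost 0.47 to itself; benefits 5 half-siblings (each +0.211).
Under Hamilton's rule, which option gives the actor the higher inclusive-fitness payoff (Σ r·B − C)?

Option 1: r to a double first cousin = 0.25.
Option 1: r to a full sibling = 0.5.
Option 1: Σ r·B − C = (3·0.25·0.285 + 1·0.5·0.54) − 0.13 = 0.35375.
Option 2: r to a half-sibling = 0.25.
Option 2: Σ r·B − C = (5·0.25·0.211) − 0.47 = -0.20625.
Option 1 has the higher net inclusive-fitness payoff.

Option 1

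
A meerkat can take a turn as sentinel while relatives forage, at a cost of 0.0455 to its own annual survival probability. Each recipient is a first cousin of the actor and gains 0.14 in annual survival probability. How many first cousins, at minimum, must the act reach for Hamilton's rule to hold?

3

r to a first cousin = 0.125 (first cousins share one grandparent pair — two paths of length 4: r = 2·(1/2)^4 = 1/8).
Hamilton's rule: n·r·B > C  ⇒  n > C/(r·B) = 0.0455/(0.125·0.14) = 2.6.
The smallest integer exceeding 2.6 is 3.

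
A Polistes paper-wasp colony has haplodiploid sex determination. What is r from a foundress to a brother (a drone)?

Her haploid brother carries none of their father's genes and a random half of their mother's genome; that half matches the maternal half of her own genome with probability 1/2: r = 1/2 · 1/2 = 1/4.

0.25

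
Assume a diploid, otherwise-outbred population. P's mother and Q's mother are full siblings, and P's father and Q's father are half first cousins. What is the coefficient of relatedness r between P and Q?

With two independent routes of shared ancestry, r is the sum of the two contributions.
P and Q are related in two ways: first cousins through their mothers (r = 1/8) and half second cousins through their fathers (r = 1/64).
r = 1/8 + 1/64 = 0.140625.

0.140625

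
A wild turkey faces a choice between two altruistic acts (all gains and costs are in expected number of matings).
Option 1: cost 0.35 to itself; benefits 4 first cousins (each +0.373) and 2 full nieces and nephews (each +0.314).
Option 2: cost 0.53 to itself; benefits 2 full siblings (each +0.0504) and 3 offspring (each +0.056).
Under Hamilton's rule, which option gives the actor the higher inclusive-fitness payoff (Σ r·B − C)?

Option 1: r to a first cousin = 0.125.
Option 1: r to a full niece or nephew = 0.25.
Option 1: Σ r·B − C = (4·0.125·0.373 + 2·0.25·0.314) − 0.35 = -0.0065.
Option 2: r to a full sibling = 0.5.
Option 2: r to an offspring = 0.5.
Option 2: Σ r·B − C = (2·0.5·0.0504 + 3·0.5·0.056) − 0.53 = -0.3956.
Option 1 has the higher net inclusive-fitness payoff.

Option 1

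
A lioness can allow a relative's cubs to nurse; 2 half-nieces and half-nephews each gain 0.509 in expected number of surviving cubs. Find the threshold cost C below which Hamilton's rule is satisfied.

0.12725

r to a half-niece or half-nephew = 0.125 (half-aunt/uncle↔niece/nephew: one path of length 3: r = (1/2)^3 = 1/8).
Hamilton's rule: n·r·B > C, so the trait is favored while C < n·r·B = 2·0.125·0.509 = 0.12725.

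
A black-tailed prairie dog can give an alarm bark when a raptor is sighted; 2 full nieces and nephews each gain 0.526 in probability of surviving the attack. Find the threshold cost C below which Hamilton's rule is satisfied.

r to a full niece or nephew = 1/4 (full aunt/uncle↔niece/nephew: two paths of length 3 through the shared grandparent pair: r = 2·(1/2)^3 = 1/4).
Hamilton's rule: n·r·B > C, so the trait is favored while C < n·r·B = 2·0.25·0.526 = 0.263.

0.263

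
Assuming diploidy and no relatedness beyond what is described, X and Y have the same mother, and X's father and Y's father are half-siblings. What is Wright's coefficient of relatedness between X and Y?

With two independent routes of shared ancestry, r is the sum of the two contributions.
X and Y are related in two ways: half-sibs through their shared mother (r = 1/4) and half first cousins through their fathers (r = 1/16).
r = 1/4 + 1/16 = 0.3125.

0.3125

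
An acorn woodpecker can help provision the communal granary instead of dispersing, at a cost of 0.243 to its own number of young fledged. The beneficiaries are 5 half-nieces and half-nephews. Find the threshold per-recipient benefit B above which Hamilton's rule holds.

0.3888

r to a half-niece or half-nephew = 0.125 (half-aunt/uncle↔niece/nephew: one path of length 3: r = (1/2)^3 = 1/8).
Hamilton's rule with n recipients of equal r: n·r·B > C, so B > C/(n·r) = 0.243/(5·0.125) = 0.3888.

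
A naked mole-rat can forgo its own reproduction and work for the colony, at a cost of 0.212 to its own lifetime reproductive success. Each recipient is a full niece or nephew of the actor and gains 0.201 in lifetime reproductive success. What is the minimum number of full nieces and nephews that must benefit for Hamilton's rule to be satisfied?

5

r to a full niece or nephew = 0.25 (full aunt/uncle↔niece/nephew: two paths of length 3 through the shared grandparent pair: r = 2·(1/2)^3 = 1/4).
Hamilton's rule: n·r·B > C  ⇒  n > C/(r·B) = 0.212/(0.25·0.201) = 4.219.
The smallest integer exceeding 4.219 is 5.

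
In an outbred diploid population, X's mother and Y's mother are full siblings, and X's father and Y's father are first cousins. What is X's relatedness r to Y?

0.15625

Wright's path rule: contributions from independent ancestry routes add.
X and Y are related in two ways: first cousins through their mothers (r = 1/8) and second cousins through their fathers (r = 1/32).
r = 1/8 + 1/32 = 0.15625.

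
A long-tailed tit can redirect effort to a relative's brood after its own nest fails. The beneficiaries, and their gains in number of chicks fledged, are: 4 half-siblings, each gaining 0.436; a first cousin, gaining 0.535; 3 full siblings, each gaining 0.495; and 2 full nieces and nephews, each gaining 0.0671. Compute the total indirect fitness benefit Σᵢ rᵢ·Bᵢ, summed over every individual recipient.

r to a half-sibling = 1/4 (half-sibs share one parent — one path of length 2: r = (1/2)^2 = 1/4).
r to a first cousin = 0.125 (first cousins share one grandparent pair — two paths of length 4: r = 2·(1/2)^4 = 1/8).
r to a full sibling = 0.5 (full sibs share both parents — two paths of length 2: r = 2·(1/2)^2 = 1/2).
r to a full niece or nephew = 0.25 (full aunt/uncle↔niece/nephew: two paths of length 3 through the shared grandparent pair: r = 2·(1/2)^3 = 1/4).
Summing one r·B term per recipient: 4·0.25·0.436 + 1·0.125·0.535 + 3·0.5·0.495 + 2·0.25·0.0671 = 1.278925.

1.278925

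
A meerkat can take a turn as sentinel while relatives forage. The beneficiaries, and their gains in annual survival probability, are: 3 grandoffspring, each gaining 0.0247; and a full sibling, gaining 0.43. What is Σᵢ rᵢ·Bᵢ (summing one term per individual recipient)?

r to a grandoffspring = 1/4 (two parent–offspring links: r = (1/2)^2 = 1/4).
r to a full sibling = 1/2 (full sibs share both parents — two paths of length 2: r = 2·(1/2)^2 = 1/2).
Summing one r·B term per recipient: 3·0.25·0.0247 + 1·0.5·0.43 = 0.233525.

0.233525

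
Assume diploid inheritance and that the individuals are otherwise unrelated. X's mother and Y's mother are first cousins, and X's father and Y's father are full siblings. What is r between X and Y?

0.15625

With two independent routes of shared ancestry, r is the sum of the two contributions.
X and Y are related in two ways: second cousins through their mothers (r = 1/32) and first cousins through their fathers (r = 1/8).
r = 1/32 + 1/8 = 5/32 = 0.15625.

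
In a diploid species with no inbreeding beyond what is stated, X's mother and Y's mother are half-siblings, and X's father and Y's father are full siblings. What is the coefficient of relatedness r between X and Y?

With two independent routes of shared ancestry, r is the sum of the two contributions.
X and Y are related in two ways: half first cousins through their mothers (r = 1/16) and first cousins through their fathers (r = 1/8).
r = 1/16 + 1/8 = 0.1875.

0.1875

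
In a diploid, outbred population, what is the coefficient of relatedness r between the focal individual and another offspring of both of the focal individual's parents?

Each parent–offspring link contributes a factor of 1/2, and independent paths through distinct common ancestors add.
Full sibs share both parents — two paths of length 2: r = 2·(1/2)^2 = 1/2.

0.5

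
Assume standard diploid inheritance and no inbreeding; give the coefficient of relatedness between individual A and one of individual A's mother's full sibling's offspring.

0.125

Each parent–offspring link contributes a factor of 1/2, and independent paths through distinct common ancestors add.
First cousins share one grandparent pair — two paths of length 4: r = 2·(1/2)^4 = 1/8.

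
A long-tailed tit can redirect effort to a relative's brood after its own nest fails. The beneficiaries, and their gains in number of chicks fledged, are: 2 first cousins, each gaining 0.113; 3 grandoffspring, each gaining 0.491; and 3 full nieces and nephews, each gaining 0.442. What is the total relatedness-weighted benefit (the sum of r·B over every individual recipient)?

0.728

r to a first cousin = 1/8 (first cousins share one grandparent pair — two paths of length 4: r = 2·(1/2)^4 = 1/8).
r to a grandoffspring = 1/4 (two parent–offspring links: r = (1/2)^2 = 1/4).
r to a full niece or nephew = 1/4 (full aunt/uncle↔niece/nephew: two paths of length 3 through the shared grandparent pair: r = 2·(1/2)^3 = 1/4).
Summing one r·B term per recipient: 2·0.125·0.113 + 3·0.25·0.491 + 3·0.25·0.442 = 0.728.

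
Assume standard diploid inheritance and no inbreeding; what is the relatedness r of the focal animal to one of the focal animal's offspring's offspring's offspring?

0.125

Each parent–offspring link contributes a factor of 1/2, and independent paths through distinct common ancestors add.
Three parent–offspring links: r = (1/2)^3 = 1/8.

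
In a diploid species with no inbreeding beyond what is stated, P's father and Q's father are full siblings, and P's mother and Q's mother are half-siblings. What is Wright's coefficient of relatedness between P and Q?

Wright's path rule: contributions from independent ancestry routes add.
P and Q are related in two ways: first cousins through their fathers (r = 1/8) and half first cousins through their mothers (r = 1/16).
r = 1/8 + 1/16 = 3/16 = 0.1875.

0.1875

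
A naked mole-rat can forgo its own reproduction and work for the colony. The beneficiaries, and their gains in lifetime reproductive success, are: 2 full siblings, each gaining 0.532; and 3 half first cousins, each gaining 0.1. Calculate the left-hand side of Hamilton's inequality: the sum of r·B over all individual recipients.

r to a full sibling = 1/2 (full sibs share both parents — two paths of length 2: r = 2·(1/2)^2 = 1/2).
r to a half first cousin = 0.0625 (half first cousins share one grandparent — one path of length 4: r = (1/2)^4 = 1/16).
Summing one r·B term per recipient: 2·0.5·0.532 + 3·0.0625·0.1 = 0.55075.

0.55075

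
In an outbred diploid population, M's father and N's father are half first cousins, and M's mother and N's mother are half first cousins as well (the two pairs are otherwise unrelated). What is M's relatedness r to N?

Relatedness sums over independent paths through distinct common ancestors.
M and N are related in two ways: half second cousins through their fathers (r = 1/64) and half second cousins through their mothers (r = 1/64).
r = 1/64 + 1/64 = 0.03125.

0.03125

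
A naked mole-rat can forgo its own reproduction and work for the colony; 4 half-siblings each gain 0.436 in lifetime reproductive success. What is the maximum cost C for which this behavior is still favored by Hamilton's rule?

r to a half-sibling = 0.25 (half-sibs share one parent — one path of length 2: r = (1/2)^2 = 1/4).
Hamilton's rule: n·r·B > C, so the trait is favored while C < n·r·B = 4·0.25·0.436 = 0.436.

0.436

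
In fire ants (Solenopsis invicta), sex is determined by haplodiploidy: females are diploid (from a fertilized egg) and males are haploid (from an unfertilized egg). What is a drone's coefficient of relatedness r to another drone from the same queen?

Haploid brothers each carry a random half of the queen's diploid genome, so on average they share half: r = 1/2.

0.5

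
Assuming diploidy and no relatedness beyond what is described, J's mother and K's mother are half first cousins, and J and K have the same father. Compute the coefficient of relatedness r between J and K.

0.265625

Independent pedigree routes through distinct common ancestors add.
J and K are related in two ways: half second cousins through their mothers (r = 1/64) and half-sibs through their shared father (r = 1/4).
r = 1/64 + 1/4 = 0.265625.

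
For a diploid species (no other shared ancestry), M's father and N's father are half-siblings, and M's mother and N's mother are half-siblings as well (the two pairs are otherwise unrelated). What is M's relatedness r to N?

0.125

With two independent routes of shared ancestry, r is the sum of the two contributions.
M and N are related in two ways: half first cousins through their fathers (r = 1/16) and half first cousins through their mothers (r = 1/16).
r = 1/16 + 1/16 = 0.125.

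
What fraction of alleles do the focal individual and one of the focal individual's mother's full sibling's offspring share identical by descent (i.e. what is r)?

Each parent–offspring link contributes a factor of 1/2, and independent paths through distinct common ancestors add.
First cousins share one grandparent pair — two paths of length 4: r = 2·(1/2)^4 = 1/8.

0.125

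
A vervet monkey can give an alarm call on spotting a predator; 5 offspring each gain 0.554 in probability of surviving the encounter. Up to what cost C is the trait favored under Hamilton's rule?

1.385

r to an offspring = 0.5 (one parent–offspring link: r = (1/2)^1 = 1/2).
Hamilton's rule: n·r·B > C, so the trait is favored while C < n·r·B = 5·0.5·0.554 = 1.385.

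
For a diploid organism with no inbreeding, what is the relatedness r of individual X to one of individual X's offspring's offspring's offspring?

0.125

Each parent–offspring link contributes a factor of 1/2, and independent paths through distinct common ancestors add.
Three parent–offspring links: r = (1/2)^3 = 1/8.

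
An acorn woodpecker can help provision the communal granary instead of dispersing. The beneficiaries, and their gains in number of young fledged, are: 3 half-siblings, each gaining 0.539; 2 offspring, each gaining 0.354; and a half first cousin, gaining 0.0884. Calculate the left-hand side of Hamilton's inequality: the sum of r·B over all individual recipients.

r to a half-sibling = 0.25 (half-sibs share one parent — one path of length 2: r = (1/2)^2 = 1/4).
r to an offspring = 1/2 (one parent–offspring link: r = (1/2)^1 = 1/2).
r to a half first cousin = 1/16 (half first cousins share one grandparent — one path of length 4: r = (1/2)^4 = 1/16).
Summing one r·B term per recipient: 3·0.25·0.539 + 2·0.5·0.354 + 1·0.0625·0.0884 = 0.763775.

0.763775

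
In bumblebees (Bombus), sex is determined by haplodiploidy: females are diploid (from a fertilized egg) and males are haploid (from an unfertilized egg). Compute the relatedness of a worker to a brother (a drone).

0.25

Her haploid brother carries none of their father's genes and a random half of their mother's genome; that half matches the maternal half of her own genome with probability 1/2: r = 1/2 · 1/2 = 1/4.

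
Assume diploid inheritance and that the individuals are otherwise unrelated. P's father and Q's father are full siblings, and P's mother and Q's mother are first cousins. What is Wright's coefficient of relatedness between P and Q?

Independent pedigree routes through distinct common ancestors add.
P and Q are related in two ways: first cousins through their fathers (r = 1/8) and second cousins through their mothers (r = 1/32).
r = 1/8 + 1/32 = 0.15625.

0.15625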